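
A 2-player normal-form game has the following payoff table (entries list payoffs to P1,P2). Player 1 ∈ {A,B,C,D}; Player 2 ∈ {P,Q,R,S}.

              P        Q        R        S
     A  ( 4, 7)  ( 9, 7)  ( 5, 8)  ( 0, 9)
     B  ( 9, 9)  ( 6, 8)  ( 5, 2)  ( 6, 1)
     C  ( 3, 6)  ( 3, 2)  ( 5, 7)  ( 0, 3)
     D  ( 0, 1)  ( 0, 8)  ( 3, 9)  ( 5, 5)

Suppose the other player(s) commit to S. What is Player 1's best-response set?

u_1(A vs S) = 0
u_1(B vs S) = 6
u_1(C vs S) = 0
u_1(D vs S) = 5
max payoff 6 at {B}

P1 best: {B}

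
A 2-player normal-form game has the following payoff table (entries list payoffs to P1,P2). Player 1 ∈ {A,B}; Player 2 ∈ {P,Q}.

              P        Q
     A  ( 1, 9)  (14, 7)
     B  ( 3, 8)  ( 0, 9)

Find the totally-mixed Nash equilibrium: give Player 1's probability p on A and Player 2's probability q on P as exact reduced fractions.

P1 mixes 1/3 on A; P2 mixes 7/8 on P

P1 indiff ⇒ q·1+(1-q)·14 = q·3+(1-q)·0 ⇒ q(-2) = (1-q)(-14) ⇒ q = 7/8
P2 indiff ⇒ p·9+(1-p)·8 = p·7+(1-p)·9 ⇒ p(2) = (1-p)(1) ⇒ p = 1/3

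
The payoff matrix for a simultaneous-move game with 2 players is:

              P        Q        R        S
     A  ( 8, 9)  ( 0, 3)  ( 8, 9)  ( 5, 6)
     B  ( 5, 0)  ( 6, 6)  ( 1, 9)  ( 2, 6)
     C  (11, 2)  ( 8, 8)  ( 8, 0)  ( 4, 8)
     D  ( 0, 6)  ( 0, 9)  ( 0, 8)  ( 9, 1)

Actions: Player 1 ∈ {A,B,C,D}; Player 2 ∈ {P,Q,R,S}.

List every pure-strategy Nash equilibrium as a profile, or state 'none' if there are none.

PSNE = {(A,R), (C,Q)}

(A,P): not NE [P1→C gives 11>8]
(A,Q): not NE [P1→C gives 8>0; P2→R gives 9>3]
(A,R): NE
(A,S): not NE [P1→D gives 9>5; P2→R gives 9>6]
(B,P): not NE [P1→C gives 11>5; P2→R gives 9>0]
(B,Q): not NE [P1→C gives 8>6; P2→R gives 9>6]
(B,R): not NE [P1→C gives 8>1]
(B,S): not NE [P1→D gives 9>2; P2→R gives 9>6]
(C,P): not NE [P2→S gives 8>2]
(C,Q): NE
(C,R): not NE [P2→S gives 8>0]
(C,S): not NE [P1→D gives 9>4]
(D,P): not NE [P1→C gives 11>0; P2→Q gives 9>6]
(D,Q): not NE [P1→C gives 8>0]
(D,R): not NE [P1→C gives 8>0; P2→Q gives 9>8]
(D,S): not NE [P2→Q gives 9>1]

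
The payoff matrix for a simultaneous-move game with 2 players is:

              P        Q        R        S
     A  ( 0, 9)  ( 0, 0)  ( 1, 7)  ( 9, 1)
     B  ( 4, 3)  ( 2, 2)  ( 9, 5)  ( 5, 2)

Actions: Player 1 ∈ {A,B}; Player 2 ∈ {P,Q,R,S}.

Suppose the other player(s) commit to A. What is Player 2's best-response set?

u_2(P vs A) = 9
u_2(Q vs A) = 0
u_2(R vs A) = 7
u_2(S vs A) = 1
max payoff 9 at {P}

argmax u_2 = {P}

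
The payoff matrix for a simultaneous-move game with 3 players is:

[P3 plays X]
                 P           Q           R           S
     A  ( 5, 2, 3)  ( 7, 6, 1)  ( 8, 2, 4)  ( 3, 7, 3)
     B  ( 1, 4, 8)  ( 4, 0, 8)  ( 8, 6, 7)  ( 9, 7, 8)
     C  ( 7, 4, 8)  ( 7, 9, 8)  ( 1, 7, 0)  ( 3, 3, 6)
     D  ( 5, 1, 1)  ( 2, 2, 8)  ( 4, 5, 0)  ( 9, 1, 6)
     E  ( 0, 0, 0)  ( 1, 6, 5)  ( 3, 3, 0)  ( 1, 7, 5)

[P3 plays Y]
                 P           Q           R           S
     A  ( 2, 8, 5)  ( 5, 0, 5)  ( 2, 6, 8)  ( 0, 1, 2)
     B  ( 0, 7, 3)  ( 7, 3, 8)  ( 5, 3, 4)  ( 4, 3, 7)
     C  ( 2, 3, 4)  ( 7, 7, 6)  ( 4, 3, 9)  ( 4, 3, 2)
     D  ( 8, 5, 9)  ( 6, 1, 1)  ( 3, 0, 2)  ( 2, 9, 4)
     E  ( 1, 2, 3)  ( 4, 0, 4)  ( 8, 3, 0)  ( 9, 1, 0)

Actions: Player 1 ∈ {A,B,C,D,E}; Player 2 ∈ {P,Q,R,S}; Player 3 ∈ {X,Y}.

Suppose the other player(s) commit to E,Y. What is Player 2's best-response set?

P2 best: {R}

u_2(P vs E,Y) = 2
u_2(Q vs E,Y) = 0
u_2(R vs E,Y) = 3
u_2(S vs E,Y) = 1
max payoff 3 at {R}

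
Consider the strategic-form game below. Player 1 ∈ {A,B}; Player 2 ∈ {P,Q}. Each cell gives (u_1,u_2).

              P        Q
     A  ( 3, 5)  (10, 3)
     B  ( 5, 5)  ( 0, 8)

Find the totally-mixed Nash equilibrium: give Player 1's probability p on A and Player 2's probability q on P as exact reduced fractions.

P1 indiff ⇒ q·3+(1-q)·10 = q·5+(1-q)·0 ⇒ q(-2) = (1-q)(-10) ⇒ q = 5/6
P2 indiff ⇒ p·5+(1-p)·5 = p·3+(1-p)·8 ⇒ p(2) = (1-p)(3) ⇒ p = 3/5

(p,q) = (3/5, 5/6)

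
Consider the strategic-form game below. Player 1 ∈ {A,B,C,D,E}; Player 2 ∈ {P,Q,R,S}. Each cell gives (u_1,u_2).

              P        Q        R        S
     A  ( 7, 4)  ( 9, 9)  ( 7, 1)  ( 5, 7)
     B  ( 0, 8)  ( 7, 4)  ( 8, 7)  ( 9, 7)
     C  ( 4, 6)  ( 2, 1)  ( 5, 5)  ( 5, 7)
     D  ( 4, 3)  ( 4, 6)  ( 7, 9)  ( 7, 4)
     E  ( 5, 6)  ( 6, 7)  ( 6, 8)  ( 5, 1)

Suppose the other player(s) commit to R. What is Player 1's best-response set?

P1 best: {B}

u_1(A vs R) = 7
u_1(B vs R) = 8
u_1(C vs R) = 5
u_1(D vs R) = 7
u_1(E vs R) = 6
max payoff 8 at {B}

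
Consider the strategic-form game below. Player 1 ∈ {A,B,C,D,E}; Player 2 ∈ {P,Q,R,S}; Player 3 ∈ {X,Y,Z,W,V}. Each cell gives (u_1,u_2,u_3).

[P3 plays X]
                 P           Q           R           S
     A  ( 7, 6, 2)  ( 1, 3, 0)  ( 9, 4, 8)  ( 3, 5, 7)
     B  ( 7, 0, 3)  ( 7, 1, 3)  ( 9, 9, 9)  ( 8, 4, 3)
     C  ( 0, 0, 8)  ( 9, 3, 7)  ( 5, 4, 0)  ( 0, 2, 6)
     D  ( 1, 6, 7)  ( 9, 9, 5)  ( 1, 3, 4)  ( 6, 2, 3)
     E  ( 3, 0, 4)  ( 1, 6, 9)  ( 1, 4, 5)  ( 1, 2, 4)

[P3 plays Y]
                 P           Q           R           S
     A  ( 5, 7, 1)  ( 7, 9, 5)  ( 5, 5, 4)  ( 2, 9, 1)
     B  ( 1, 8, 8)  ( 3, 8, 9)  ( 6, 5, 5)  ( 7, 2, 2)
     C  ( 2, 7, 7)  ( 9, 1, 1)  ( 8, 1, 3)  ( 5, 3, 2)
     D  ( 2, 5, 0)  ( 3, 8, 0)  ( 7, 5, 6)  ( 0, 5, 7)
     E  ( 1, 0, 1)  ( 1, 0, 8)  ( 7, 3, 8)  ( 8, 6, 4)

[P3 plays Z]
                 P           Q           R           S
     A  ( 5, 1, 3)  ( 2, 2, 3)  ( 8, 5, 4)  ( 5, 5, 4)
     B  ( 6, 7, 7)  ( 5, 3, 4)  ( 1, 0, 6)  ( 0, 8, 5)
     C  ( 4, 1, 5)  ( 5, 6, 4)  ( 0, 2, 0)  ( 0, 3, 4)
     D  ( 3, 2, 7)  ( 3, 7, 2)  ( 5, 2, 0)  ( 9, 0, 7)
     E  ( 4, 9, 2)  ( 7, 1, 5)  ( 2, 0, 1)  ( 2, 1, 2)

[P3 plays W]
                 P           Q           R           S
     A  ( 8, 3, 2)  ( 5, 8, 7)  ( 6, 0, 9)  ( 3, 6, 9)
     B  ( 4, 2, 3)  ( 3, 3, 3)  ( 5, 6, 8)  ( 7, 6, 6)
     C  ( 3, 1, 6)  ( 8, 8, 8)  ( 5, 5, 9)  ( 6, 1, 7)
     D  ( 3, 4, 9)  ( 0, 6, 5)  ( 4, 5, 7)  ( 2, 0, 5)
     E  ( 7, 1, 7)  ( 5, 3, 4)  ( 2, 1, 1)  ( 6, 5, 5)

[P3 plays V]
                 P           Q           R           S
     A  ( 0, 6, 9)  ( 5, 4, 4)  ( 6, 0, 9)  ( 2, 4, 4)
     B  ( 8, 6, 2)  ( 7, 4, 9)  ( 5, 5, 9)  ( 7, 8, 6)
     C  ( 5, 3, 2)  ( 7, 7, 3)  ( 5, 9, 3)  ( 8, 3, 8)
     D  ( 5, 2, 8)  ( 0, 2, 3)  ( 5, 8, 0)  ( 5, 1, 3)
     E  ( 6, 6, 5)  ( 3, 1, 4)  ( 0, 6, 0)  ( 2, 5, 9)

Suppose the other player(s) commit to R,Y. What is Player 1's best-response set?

u_1(A vs R,Y) = 5
u_1(B vs R,Y) = 6
u_1(C vs R,Y) = 8
u_1(D vs R,Y) = 7
u_1(E vs R,Y) = 7
max payoff 8 at {C}

argmax u_1 = {C}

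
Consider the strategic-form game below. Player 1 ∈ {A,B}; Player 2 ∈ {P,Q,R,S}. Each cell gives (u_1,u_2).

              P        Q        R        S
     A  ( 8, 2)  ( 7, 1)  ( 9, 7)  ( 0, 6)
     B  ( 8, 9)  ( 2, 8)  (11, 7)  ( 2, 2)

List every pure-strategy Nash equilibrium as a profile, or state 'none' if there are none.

(A,P): not NE [P2→R gives 7>2]
(A,Q): not NE [P2→R gives 7>1]
(A,R): not NE [P1→B gives 11>9]
(A,S): not NE [P1→B gives 2>0; P2→R gives 7>6]
(B,P): NE
(B,Q): not NE [P1→A gives 7>2; P2→P gives 9>8]
(B,R): not NE [P2→P gives 9>7]
(B,S): not NE [P2→P gives 9>2]

Nash profiles: (B,P)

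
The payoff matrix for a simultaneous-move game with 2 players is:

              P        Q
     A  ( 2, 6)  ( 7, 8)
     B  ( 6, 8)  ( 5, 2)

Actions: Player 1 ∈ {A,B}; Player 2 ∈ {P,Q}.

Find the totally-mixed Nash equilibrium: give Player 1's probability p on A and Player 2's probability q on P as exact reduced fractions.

P1 indiff ⇒ q·2+(1-q)·7 = q·6+(1-q)·5 ⇒ q(-4) = (1-q)(-2) ⇒ q = 1/3
P2 indiff ⇒ p·6+(1-p)·8 = p·8+(1-p)·2 ⇒ p(-2) = (1-p)(-6) ⇒ p = 3/4

(p,q) = (3/4, 1/3)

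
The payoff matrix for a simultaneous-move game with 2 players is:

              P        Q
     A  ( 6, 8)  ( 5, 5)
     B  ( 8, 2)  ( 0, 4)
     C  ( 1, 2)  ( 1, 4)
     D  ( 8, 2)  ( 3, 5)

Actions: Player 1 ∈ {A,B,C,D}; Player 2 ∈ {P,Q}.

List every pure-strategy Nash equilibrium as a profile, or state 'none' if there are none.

PSNE: ∅

(A,P): not NE [P1→D gives 8>6]
(A,Q): not NE [P2→P gives 8>5]
(B,P): not NE [P2→Q gives 4>2]
(B,Q): not NE [P1→A gives 5>0]
(C,P): not NE [P1→D gives 8>1; P2→Q gives 4>2]
(C,Q): not NE [P1→A gives 5>1]
(D,P): not NE [P2→Q gives 5>2]
(D,Q): not NE [P1→A gives 5>3]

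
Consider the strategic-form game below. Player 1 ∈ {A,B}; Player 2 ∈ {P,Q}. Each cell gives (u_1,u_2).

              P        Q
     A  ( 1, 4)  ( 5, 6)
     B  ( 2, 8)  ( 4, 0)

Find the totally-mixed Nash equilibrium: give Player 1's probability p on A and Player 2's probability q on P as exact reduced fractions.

P1 indiff ⇒ q·1+(1-q)·5 = q·2+(1-q)·4 ⇒ q(-1) = (1-q)(-1) ⇒ q = 1/2
P2 indiff ⇒ p·4+(1-p)·8 = p·6+(1-p)·0 ⇒ p(-2) = (1-p)(-8) ⇒ p = 4/5

(p,q) = (4/5, 1/2)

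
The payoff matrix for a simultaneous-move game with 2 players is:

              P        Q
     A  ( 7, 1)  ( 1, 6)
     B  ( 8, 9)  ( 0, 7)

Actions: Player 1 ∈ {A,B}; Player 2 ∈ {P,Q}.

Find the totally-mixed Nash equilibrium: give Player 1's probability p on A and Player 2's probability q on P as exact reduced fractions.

p=2/7, q=1/2

P1 indiff ⇒ q·7+(1-q)·1 = q·8+(1-q)·0 ⇒ q(-1) = (1-q)(-1) ⇒ q = 1/2
P2 indiff ⇒ p·1+(1-p)·9 = p·6+(1-p)·7 ⇒ p(-5) = (1-p)(-2) ⇒ p = 2/7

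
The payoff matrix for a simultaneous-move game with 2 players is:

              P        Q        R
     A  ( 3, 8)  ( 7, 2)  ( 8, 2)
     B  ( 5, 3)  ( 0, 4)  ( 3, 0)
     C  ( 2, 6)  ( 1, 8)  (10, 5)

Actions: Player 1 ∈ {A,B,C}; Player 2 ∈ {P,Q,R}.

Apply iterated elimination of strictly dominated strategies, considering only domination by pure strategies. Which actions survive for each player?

IESDS → P1:{A,B} P2:{P,Q}

P2 drop R (P beats it: A:8>2 B:3>0 C:6>5)
P1 drop C (A beats it: P:3>2 Q:7>1)
P1→{A,B} P2→{P,Q}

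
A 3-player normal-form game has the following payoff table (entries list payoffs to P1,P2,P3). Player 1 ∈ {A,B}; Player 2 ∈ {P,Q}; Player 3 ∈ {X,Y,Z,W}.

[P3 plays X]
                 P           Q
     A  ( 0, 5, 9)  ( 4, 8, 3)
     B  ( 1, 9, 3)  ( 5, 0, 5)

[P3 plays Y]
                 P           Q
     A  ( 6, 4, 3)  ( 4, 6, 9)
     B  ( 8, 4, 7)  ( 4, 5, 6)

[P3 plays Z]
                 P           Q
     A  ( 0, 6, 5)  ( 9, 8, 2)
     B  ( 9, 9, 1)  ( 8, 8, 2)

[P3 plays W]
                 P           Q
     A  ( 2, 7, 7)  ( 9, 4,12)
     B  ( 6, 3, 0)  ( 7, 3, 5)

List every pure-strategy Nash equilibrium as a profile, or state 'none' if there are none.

(A,P,X): not NE [P1→B gives 1>0; P2→Q gives 8>5]
(A,P,Y): not NE [P1→B gives 8>6; P2→Q gives 6>4; P3→X gives 9>3]
(A,P,Z): not NE [P1→B gives 9>0; P2→Q gives 8>6; P3→X gives 9>5]
(A,P,W): not NE [P1→B gives 6>2; P3→X gives 9>7]
(A,Q,X): not NE [P1→B gives 5>4; P3→W gives 12>3]
(A,Q,Y): not NE [P3→W gives 12>9]
(A,Q,Z): not NE [P3→W gives 12>2]
(A,Q,W): not NE [P2→P gives 7>4]
(B,P,X): not NE [P3→Y gives 7>3]
(B,P,Y): not NE [P2→Q gives 5>4]
(B,P,Z): not NE [P3→Y gives 7>1]
(B,P,W): not NE [P3→Y gives 7>0]
(B,Q,X): not NE [P2→P gives 9>0; P3→Y gives 6>5]
(B,Q,Y): NE
(B,Q,Z): not NE [P1→A gives 9>8; P2→P gives 9>8; P3→Y gives 6>2]
(B,Q,W): not NE [P1→A gives 9>7; P3→Y gives 6>5]

PSNE = {(B,Q,Y)}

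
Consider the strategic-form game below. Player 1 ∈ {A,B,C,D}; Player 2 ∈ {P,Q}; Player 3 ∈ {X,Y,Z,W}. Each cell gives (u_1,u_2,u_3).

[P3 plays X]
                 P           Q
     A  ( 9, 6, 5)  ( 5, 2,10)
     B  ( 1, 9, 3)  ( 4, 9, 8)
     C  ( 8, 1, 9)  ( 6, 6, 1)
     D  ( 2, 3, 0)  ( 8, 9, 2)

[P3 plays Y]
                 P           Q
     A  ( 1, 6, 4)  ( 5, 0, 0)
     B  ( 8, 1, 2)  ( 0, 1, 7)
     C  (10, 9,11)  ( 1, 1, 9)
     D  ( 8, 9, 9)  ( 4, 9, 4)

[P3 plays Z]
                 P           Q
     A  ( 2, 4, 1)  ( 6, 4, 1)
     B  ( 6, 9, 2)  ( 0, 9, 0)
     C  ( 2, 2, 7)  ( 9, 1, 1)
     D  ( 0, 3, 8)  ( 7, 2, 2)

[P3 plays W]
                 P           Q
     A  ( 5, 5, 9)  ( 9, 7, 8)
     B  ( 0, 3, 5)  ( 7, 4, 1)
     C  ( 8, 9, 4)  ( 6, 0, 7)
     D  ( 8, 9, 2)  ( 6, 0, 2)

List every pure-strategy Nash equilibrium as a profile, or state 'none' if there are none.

(A,P,X): not NE [P3→W gives 9>5]
(A,P,Y): not NE [P1→C gives 10>1; P3→W gives 9>4]
(A,P,Z): not NE [P1→B gives 6>2; P3→W gives 9>1]
(A,P,W): not NE [P1→D gives 8>5; P2→Q gives 7>5]
(A,Q,X): not NE [P1→D gives 8>5; P2→P gives 6>2]
(A,Q,Y): not NE [P2→P gives 6>0; P3→X gives 10>0]
(A,Q,Z): not NE [P1→C gives 9>6; P3→X gives 10>1]
(A,Q,W): not NE [P3→X gives 10>8]
(B,P,X): not NE [P1→A gives 9>1; P3→W gives 5>3]
(B,P,Y): not NE [P1→C gives 10>8; P3→W gives 5>2]
(B,P,Z): not NE [P3→W gives 5>2]
(B,P,W): not NE [P1→D gives 8>0; P2→Q gives 4>3]
(B,Q,X): not NE [P1→D gives 8>4]
(B,Q,Y): not NE [P1→A gives 5>0; P3→X gives 8>7]
(B,Q,Z): not NE [P1→C gives 9>0; P3→X gives 8>0]
(B,Q,W): not NE [P1→A gives 9>7; P3→X gives 8>1]
(C,P,X): not NE [P1→A gives 9>8; P2→Q gives 6>1; P3→Y gives 11>9]
(C,P,Y): NE
(C,P,Z): not NE [P1→B gives 6>2; P3→Y gives 11>7]
(C,P,W): not NE [P3→Y gives 11>4]
(C,Q,X): not NE [P1→D gives 8>6; P3→Y gives 9>1]
(C,Q,Y): not NE [P1→A gives 5>1; P2→P gives 9>1]
(C,Q,Z): not NE [P2→P gives 2>1; P3→Y gives 9>1]
(C,Q,W): not NE [P1→A gives 9>6; P2→P gives 9>0; P3→Y gives 9>7]
(D,P,X): not NE [P1→A gives 9>2; P2→Q gives 9>3; P3→Y gives 9>0]
(D,P,Y): not NE [P1→C gives 10>8]
(D,P,Z): not NE [P1→B gives 6>0; P3→Y gives 9>8]
(D,P,W): not NE [P3→Y gives 9>2]
(D,Q,X): not NE [P3→Y gives 4>2]
(D,Q,Y): not NE [P1→A gives 5>4]
(D,Q,Z): not NE [P1→C gives 9>7; P2→P gives 3>2; P3→Y gives 4>2]
(D,Q,W): not NE [P1→A gives 9>6; P2→P gives 9>0; P3→Y gives 4>2]

Nash profiles: (C,P,Y)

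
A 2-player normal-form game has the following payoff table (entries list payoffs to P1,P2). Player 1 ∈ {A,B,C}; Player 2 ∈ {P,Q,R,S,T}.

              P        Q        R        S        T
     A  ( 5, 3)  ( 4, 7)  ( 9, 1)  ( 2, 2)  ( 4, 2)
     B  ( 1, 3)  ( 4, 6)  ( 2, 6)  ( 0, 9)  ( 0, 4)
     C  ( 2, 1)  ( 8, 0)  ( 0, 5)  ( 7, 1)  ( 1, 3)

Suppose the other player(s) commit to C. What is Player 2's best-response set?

u_2(P vs C) = 1
u_2(Q vs C) = 0
u_2(R vs C) = 5
u_2(S vs C) = 1
u_2(T vs C) = 3
max payoff 5 at {R}

argmax u_2 = {R}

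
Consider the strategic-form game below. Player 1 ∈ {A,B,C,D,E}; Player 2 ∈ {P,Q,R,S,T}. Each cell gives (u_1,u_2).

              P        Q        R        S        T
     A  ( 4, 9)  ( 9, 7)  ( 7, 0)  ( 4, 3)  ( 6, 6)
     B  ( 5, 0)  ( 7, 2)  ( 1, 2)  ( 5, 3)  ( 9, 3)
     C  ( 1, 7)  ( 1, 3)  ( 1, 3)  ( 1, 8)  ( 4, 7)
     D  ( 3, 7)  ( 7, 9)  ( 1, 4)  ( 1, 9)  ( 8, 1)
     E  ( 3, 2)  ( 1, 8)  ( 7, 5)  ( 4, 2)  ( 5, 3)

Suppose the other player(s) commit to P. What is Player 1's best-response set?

u_1(A vs P) = 4
u_1(B vs P) = 5
u_1(C vs P) = 1
u_1(D vs P) = 3
u_1(E vs P) = 3
max payoff 5 at {B}

argmax u_1 = {B}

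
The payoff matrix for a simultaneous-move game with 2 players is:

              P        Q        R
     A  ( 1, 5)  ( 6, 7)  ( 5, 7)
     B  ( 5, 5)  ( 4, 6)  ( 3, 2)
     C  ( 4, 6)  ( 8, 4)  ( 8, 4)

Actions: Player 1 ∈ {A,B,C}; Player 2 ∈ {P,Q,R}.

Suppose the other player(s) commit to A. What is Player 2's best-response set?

u_2(P vs A) = 5
u_2(Q vs A) = 7
u_2(R vs A) = 7
max payoff 7 at {Q,R}

argmax u_2 = {Q,R}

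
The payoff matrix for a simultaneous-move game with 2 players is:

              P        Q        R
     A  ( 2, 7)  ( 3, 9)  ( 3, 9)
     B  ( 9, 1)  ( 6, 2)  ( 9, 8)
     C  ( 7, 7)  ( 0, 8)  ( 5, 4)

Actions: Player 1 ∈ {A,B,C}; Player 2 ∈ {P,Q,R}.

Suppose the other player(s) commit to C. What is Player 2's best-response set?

argmax u_2 = {Q}

u_2(P vs C) = 7
u_2(Q vs C) = 8
u_2(R vs C) = 4
max payoff 8 at {Q}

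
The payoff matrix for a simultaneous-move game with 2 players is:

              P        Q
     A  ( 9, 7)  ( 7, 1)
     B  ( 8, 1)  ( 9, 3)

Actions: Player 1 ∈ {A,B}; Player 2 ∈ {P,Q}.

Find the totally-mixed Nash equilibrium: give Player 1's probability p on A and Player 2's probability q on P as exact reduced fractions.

(p,q) = (1/4, 2/3)

P1 indiff ⇒ q·9+(1-q)·7 = q·8+(1-q)·9 ⇒ q(1) = (1-q)(2) ⇒ q = 2/3
P2 indiff ⇒ p·7+(1-p)·1 = p·1+(1-p)·3 ⇒ p(6) = (1-p)(2) ⇒ p = 1/4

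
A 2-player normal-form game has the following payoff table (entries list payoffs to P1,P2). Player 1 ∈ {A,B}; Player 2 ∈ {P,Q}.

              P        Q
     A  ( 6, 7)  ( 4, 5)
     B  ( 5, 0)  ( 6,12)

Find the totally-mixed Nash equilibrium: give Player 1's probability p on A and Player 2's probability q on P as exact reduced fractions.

P1 mixes 6/7 on A; P2 mixes 2/3 on P

P1 indiff ⇒ q·6+(1-q)·4 = q·5+(1-q)·6 ⇒ q(1) = (1-q)(2) ⇒ q = 2/3
P2 indiff ⇒ p·7+(1-p)·0 = p·5+(1-p)·12 ⇒ p(2) = (1-p)(12) ⇒ p = 6/7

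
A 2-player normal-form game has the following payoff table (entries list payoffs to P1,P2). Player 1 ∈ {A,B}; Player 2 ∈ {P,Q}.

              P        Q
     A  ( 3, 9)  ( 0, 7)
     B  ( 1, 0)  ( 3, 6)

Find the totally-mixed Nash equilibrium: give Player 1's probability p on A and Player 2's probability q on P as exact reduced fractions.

p=3/4, q=3/5

P1 indiff ⇒ q·3+(1-q)·0 = q·1+(1-q)·3 ⇒ q(2) = (1-q)(3) ⇒ q = 3/5
P2 indiff ⇒ p·9+(1-p)·0 = p·7+(1-p)·6 ⇒ p(2) = (1-p)(6) ⇒ p = 3/4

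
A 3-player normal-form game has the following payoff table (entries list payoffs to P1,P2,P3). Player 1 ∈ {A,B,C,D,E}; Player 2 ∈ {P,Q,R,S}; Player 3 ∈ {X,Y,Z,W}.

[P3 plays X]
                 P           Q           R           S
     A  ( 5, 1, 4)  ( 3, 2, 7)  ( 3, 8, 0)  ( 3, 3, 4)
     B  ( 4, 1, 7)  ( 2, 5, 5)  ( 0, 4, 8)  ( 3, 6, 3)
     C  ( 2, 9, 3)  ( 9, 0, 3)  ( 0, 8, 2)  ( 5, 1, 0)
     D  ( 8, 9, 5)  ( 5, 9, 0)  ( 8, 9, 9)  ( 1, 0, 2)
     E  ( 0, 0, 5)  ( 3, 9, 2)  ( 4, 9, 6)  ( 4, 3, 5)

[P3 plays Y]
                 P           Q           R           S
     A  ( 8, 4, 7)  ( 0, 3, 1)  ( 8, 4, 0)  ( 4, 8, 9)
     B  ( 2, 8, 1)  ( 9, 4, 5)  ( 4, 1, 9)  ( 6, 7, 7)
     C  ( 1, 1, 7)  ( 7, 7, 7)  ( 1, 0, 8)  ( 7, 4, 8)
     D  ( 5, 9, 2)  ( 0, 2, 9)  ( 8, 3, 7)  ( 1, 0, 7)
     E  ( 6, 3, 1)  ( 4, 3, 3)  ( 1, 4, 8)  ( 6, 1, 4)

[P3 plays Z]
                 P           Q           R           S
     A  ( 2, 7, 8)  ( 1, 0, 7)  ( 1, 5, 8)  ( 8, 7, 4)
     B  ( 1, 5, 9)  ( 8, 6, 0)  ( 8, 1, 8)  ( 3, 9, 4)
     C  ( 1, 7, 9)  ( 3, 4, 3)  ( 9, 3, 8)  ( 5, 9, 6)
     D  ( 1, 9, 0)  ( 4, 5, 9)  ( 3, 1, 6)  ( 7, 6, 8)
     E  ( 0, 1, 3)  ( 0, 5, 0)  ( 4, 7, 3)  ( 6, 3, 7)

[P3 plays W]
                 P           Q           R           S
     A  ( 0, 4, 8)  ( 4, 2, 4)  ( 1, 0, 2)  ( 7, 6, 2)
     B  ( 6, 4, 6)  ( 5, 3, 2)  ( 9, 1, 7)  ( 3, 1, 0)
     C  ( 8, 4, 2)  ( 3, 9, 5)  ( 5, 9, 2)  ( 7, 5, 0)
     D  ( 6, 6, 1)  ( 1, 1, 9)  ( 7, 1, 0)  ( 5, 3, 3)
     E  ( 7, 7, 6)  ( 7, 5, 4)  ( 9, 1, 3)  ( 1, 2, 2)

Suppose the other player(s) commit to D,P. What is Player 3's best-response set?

BR_3 = {X}

u_3(X vs D,P) = 5
u_3(Y vs D,P) = 2
u_3(Z vs D,P) = 0
u_3(W vs D,P) = 1
max payoff 5 at {X}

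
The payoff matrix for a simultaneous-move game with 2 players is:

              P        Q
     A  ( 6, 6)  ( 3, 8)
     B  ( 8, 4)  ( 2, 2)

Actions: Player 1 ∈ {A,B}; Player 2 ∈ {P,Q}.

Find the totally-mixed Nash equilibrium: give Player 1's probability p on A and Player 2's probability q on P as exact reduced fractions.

P1 indiff ⇒ q·6+(1-q)·3 = q·8+(1-q)·2 ⇒ q(-2) = (1-q)(-1) ⇒ q = 1/3
P2 indiff ⇒ p·6+(1-p)·4 = p·8+(1-p)·2 ⇒ p(-2) = (1-p)(-2) ⇒ p = 1/2

(p,q) = (1/2, 1/3)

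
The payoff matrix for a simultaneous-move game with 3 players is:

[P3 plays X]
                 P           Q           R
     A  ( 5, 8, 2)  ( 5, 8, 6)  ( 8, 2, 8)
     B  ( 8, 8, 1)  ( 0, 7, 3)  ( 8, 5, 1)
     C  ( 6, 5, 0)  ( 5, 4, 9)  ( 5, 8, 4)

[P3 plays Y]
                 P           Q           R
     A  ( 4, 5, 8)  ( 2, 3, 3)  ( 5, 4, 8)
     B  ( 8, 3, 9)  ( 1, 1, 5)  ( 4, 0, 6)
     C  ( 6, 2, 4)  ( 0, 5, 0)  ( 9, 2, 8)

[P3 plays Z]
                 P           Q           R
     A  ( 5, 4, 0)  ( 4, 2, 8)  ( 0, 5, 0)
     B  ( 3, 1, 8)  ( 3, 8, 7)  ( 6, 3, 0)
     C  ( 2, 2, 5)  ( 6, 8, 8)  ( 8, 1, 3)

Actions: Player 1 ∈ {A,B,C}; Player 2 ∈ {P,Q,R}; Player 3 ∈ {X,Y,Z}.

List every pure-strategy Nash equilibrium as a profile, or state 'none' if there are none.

(A,P,X): not NE [P1→B gives 8>5; P3→Y gives 8>2]
(A,P,Y): not NE [P1→B gives 8>4]
(A,P,Z): not NE [P2→R gives 5>4; P3→Y gives 8>0]
(A,Q,X): not NE [P3→Z gives 8>6]
(A,Q,Y): not NE [P2→P gives 5>3; P3→Z gives 8>3]
(A,Q,Z): not NE [P1→C gives 6>4; P2→R gives 5>2]
(A,R,X): not NE [P2→Q gives 8>2]
(A,R,Y): not NE [P1→C gives 9>5; P2→P gives 5>4]
(A,R,Z): not NE [P1→C gives 8>0; P3→Y gives 8>0]
(B,P,X): not NE [P3→Y gives 9>1]
(B,P,Y): NE
(B,P,Z): not NE [P1→A gives 5>3; P2→Q gives 8>1; P3→Y gives 9>8]
(B,Q,X): not NE [P1→C gives 5>0; P2→P gives 8>7; P3→Z gives 7>3]
(B,Q,Y): not NE [P1→A gives 2>1; P2→P gives 3>1; P3→Z gives 7>5]
(B,Q,Z): not NE [P1→C gives 6>3]
(B,R,X): not NE [P2→P gives 8>5; P3→Y gives 6>1]
(B,R,Y): not NE [P1→C gives 9>4; P2→P gives 3>0]
(B,R,Z): not NE [P1→C gives 8>6; P2→Q gives 8>3; P3→Y gives 6>0]
(C,P,X): not NE [P1→B gives 8>6; P2→R gives 8>5; P3→Z gives 5>0]
(C,P,Y): not NE [P1→B gives 8>6; P2→Q gives 5>2; P3→Z gives 5>4]
(C,P,Z): not NE [P1→A gives 5>2; P2→Q gives 8>2]
(C,Q,X): not NE [P2→R gives 8>4]
(C,Q,Y): not NE [P1→A gives 2>0; P3→X gives 9>0]
(C,Q,Z): not NE [P3→X gives 9>8]
(C,R,X): not NE [P1→B gives 8>5; P3→Y gives 8>4]
(C,R,Y): not NE [P2→Q gives 5>2]
(C,R,Z): not NE [P2→Q gives 8>1; P3→Y gives 8>3]

PSNE = {(B,P,Y)}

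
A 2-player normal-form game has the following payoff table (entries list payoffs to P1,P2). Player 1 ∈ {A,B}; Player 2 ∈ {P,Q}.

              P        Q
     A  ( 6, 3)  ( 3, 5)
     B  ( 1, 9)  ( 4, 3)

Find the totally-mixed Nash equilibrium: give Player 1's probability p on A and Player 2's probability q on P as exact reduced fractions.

P1 indiff ⇒ q·6+(1-q)·3 = q·1+(1-q)·4 ⇒ q(5) = (1-q)(1) ⇒ q = 1/6
P2 indiff ⇒ p·3+(1-p)·9 = p·5+(1-p)·3 ⇒ p(-2) = (1-p)(-6) ⇒ p = 3/4

P1 mixes 3/4 on A; P2 mixes 1/6 on P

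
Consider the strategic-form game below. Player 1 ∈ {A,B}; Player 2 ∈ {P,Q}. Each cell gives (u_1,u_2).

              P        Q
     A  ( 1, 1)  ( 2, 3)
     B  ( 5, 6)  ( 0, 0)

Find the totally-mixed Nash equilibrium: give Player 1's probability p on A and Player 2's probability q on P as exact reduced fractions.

p=3/4, q=1/3

P1 indiff ⇒ q·1+(1-q)·2 = q·5+(1-q)·0 ⇒ q(-4) = (1-q)(-2) ⇒ q = 1/3
P2 indiff ⇒ p·1+(1-p)·6 = p·3+(1-p)·0 ⇒ p(-2) = (1-p)(-6) ⇒ p = 3/4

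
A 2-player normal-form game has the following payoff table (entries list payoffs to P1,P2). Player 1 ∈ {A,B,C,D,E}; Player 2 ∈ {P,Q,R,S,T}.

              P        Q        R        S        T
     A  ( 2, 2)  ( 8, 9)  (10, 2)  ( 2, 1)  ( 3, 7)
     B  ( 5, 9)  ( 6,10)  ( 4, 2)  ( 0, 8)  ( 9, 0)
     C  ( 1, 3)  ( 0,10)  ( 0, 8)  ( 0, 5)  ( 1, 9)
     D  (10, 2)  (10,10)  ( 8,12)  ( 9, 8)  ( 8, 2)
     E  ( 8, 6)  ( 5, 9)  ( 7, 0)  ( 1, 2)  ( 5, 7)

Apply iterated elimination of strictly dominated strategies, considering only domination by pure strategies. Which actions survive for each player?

P1 drop C (A beats it: P:2>1 Q:8>0 R:10>0 S:2>0 T:3>1)
P1 drop E (D beats it: P:10>8 Q:10>5 R:8>7 S:9>1 T:8>5)
P2 drop P (Q beats it: A:9>2 B:10>9 D:10>2)
P2 drop S (Q beats it: A:9>1 B:10>8 D:10>8)
P2 drop T (Q beats it: A:9>7 B:10>0 D:10>2)
P1 drop B (A beats it: Q:8>6 R:10>4)
P1→{A,D} P2→{Q,R}

Survivors P1:{A,D} P2:{Q,R}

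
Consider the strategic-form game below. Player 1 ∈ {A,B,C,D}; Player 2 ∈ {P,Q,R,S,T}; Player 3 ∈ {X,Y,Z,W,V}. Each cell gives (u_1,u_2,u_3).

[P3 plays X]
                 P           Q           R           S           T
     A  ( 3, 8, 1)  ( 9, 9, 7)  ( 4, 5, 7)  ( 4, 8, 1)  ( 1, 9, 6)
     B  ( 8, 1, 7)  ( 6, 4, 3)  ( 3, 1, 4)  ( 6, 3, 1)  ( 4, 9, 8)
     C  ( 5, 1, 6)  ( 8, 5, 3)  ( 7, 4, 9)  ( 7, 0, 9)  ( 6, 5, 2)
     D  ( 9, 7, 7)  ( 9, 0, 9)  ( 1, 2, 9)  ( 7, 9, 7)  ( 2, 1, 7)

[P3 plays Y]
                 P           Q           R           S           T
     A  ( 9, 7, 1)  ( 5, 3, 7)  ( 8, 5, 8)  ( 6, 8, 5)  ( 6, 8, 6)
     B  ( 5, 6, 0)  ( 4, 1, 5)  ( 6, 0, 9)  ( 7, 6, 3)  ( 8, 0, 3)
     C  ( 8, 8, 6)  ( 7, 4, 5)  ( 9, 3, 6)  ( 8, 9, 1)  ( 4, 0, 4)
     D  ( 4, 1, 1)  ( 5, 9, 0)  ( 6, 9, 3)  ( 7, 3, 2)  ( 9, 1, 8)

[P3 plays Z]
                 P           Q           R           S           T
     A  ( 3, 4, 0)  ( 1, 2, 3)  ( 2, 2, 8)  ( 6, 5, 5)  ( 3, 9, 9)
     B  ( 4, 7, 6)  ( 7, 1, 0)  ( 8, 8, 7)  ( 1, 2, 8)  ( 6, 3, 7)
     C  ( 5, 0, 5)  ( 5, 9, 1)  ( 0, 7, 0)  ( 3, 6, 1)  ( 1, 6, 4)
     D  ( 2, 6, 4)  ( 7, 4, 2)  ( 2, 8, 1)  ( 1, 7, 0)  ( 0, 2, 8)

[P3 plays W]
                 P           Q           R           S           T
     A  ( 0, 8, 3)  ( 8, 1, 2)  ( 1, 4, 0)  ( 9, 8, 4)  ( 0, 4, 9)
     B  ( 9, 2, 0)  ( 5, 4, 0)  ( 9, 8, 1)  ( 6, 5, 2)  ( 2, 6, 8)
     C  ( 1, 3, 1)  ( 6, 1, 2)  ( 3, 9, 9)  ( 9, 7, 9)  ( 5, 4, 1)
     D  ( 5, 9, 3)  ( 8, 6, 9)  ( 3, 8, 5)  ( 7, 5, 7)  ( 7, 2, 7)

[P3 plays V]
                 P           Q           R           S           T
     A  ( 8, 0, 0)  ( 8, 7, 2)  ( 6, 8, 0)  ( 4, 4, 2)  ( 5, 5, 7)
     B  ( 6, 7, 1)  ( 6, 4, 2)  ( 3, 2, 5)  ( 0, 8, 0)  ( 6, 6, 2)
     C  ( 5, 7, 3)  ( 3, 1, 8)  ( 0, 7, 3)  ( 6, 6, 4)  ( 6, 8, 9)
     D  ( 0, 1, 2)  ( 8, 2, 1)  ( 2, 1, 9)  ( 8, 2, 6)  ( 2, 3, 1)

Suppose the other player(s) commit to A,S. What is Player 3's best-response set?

u_3(X vs A,S) = 1
u_3(Y vs A,S) = 5
u_3(Z vs A,S) = 5
u_3(W vs A,S) = 4
u_3(V vs A,S) = 2
max payoff 5 at {Y,Z}

P3 best: {Y,Z}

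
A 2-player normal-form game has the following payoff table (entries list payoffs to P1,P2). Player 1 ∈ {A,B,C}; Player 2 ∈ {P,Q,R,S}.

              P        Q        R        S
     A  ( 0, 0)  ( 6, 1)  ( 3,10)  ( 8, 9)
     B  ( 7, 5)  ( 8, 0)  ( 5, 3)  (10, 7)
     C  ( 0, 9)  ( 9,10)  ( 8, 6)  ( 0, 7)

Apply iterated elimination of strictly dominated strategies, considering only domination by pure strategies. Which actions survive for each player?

Remaining: P1:{B,C} P2:{P,Q,S}

P1 drop A (B beats it: P:7>0 Q:8>6 R:5>3 S:10>8)
P2 drop R (P beats it: B:5>3 C:9>6)
P1→{B,C} P2→{P,Q,S}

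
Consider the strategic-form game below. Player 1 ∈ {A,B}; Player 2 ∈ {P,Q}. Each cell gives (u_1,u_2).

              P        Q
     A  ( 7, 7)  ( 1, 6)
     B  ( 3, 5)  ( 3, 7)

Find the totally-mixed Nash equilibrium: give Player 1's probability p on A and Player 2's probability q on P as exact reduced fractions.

p=2/3, q=1/3

P1 indiff ⇒ q·7+(1-q)·1 = q·3+(1-q)·3 ⇒ q(4) = (1-q)(2) ⇒ q = 1/3
P2 indiff ⇒ p·7+(1-p)·5 = p·6+(1-p)·7 ⇒ p(1) = (1-p)(2) ⇒ p = 2/3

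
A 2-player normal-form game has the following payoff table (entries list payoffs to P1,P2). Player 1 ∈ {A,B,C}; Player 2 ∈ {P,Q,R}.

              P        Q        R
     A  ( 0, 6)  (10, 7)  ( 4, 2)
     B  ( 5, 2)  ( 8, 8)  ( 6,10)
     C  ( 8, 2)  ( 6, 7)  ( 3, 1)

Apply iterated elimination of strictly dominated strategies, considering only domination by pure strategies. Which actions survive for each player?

P2 drop P (Q beats it: A:7>6 B:8>2 C:7>2)
P1 drop C (A beats it: Q:10>6 R:4>3)
P1→{A,B} P2→{Q,R}

Remaining: P1:{A,B} P2:{Q,R}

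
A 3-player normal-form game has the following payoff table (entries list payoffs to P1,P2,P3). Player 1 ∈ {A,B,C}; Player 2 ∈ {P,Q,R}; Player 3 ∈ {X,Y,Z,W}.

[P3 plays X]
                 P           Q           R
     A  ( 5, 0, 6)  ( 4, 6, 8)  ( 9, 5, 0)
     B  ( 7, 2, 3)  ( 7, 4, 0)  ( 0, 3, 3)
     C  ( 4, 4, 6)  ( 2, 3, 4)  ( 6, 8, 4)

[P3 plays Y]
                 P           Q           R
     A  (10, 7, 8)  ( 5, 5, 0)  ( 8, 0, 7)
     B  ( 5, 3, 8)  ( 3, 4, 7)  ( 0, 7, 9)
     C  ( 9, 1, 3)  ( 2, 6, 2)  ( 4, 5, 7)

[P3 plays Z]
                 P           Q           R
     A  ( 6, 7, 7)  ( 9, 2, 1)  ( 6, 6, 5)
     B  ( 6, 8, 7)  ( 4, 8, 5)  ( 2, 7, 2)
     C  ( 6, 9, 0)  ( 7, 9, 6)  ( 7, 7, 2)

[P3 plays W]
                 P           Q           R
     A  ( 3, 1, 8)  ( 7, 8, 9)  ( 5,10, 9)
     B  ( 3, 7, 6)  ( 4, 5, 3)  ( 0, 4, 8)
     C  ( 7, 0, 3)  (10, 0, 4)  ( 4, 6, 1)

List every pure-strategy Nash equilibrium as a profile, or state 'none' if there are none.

(A,P,X): not NE [P1→B gives 7>5; P2→Q gives 6>0; P3→W gives 8>6]
(A,P,Y): NE
(A,P,Z): not NE [P3→W gives 8>7]
(A,P,W): not NE [P1→C gives 7>3; P2→R gives 10>1]
(A,Q,X): not NE [P1→B gives 7>4; P3→W gives 9>8]
(A,Q,Y): not NE [P2→P gives 7>5; P3→W gives 9>0]
(A,Q,Z): not NE [P2→P gives 7>2; P3→W gives 9>1]
(A,Q,W): not NE [P1→C gives 10>7; P2→R gives 10>8]
(A,R,X): not NE [P2→Q gives 6>5; P3→W gives 9>0]
(A,R,Y): not NE [P2→P gives 7>0; P3→W gives 9>7]
(A,R,Z): not NE [P1→C gives 7>6; P2→P gives 7>6; P3→W gives 9>5]
(A,R,W): NE
(B,P,X): not NE [P2→Q gives 4>2; P3→Y gives 8>3]
(B,P,Y): not NE [P1→A gives 10>5; P2→R gives 7>3]
(B,P,Z): not NE [P3→Y gives 8>7]
(B,P,W): not NE [P1→C gives 7>3; P3→Y gives 8>6]
(B,Q,X): not NE [P3→Y gives 7>0]
(B,Q,Y): not NE [P1→A gives 5>3; P2→R gives 7>4]
(B,Q,Z): not NE [P1→A gives 9>4; P3→Y gives 7>5]
(B,Q,W): not NE [P1→C gives 10>4; P2→P gives 7>5; P3→Y gives 7>3]
(B,R,X): not NE [P1→A gives 9>0; P2→Q gives 4>3; P3→Y gives 9>3]
(B,R,Y): not NE [P1→A gives 8>0]
(B,R,Z): not NE [P1→C gives 7>2; P2→Q gives 8>7; P3→Y gives 9>2]
(B,R,W): not NE [P1→A gives 5>0; P2→P gives 7>4; P3→Y gives 9>8]
(C,P,X): not NE [P1→B gives 7>4; P2→R gives 8>4]
(C,P,Y): not NE [P1→A gives 10>9; P2→Q gives 6>1; P3→X gives 6>3]
(C,P,Z): not NE [P3→X gives 6>0]
(C,P,W): not NE [P2→R gives 6>0; P3→X gives 6>3]
(C,Q,X): not NE [P1→B gives 7>2; P2→R gives 8>3; P3→Z gives 6>4]
(C,Q,Y): not NE [P1→A gives 5>2; P3→Z gives 6>2]
(C,Q,Z): not NE [P1→A gives 9>7]
(C,Q,W): not NE [P2→R gives 6>0; P3→Z gives 6>4]
(C,R,X): not NE [P1→A gives 9>6; P3→Y gives 7>4]
(C,R,Y): not NE [P1→A gives 8>4; P2→Q gives 6>5]
(C,R,Z): not NE [P2→Q gives 9>7; P3→Y gives 7>2]
(C,R,W): not NE [P1→A gives 5>4; P3→Y gives 7>1]

Nash profiles: (A,P,Y), (A,R,W)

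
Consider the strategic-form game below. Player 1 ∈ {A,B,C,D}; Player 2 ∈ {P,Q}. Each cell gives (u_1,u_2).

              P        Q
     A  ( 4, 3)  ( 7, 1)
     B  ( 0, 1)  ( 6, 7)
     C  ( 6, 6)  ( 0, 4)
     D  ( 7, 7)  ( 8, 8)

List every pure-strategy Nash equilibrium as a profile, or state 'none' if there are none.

NE set: (D,Q)

(A,P): not NE [P1→D gives 7>4]
(A,Q): not NE [P1→D gives 8>7; P2→P gives 3>1]
(B,P): not NE [P1→D gives 7>0; P2→Q gives 7>1]
(B,Q): not NE [P1→D gives 8>6]
(C,P): not NE [P1→D gives 7>6]
(C,Q): not NE [P1→D gives 8>0; P2→P gives 6>4]
(D,P): not NE [P2→Q gives 8>7]
(D,Q): NE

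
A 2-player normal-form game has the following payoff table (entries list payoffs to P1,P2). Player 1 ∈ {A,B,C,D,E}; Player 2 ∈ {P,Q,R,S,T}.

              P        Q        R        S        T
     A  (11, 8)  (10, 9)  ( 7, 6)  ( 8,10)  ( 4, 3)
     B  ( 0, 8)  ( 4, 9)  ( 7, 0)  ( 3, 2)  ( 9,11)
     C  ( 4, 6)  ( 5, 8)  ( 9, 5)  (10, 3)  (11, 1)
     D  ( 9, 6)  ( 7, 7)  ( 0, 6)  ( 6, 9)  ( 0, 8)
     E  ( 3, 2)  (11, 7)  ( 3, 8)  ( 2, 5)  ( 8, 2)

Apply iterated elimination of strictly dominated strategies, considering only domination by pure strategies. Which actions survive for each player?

Remaining: P1:{A,C,E} P2:{Q,R,S}

P1 drop B (C beats it: P:4>0 Q:5>4 R:9>7 S:10>3 T:11>9)
P1 drop D (A beats it: P:11>9 Q:10>7 R:7>0 S:8>6 T:4>0)
P2 drop P (Q beats it: A:9>8 C:8>6 E:7>2)
P2 drop T (Q beats it: A:9>3 C:8>1 E:7>2)
P1→{A,C,E} P2→{Q,R,S}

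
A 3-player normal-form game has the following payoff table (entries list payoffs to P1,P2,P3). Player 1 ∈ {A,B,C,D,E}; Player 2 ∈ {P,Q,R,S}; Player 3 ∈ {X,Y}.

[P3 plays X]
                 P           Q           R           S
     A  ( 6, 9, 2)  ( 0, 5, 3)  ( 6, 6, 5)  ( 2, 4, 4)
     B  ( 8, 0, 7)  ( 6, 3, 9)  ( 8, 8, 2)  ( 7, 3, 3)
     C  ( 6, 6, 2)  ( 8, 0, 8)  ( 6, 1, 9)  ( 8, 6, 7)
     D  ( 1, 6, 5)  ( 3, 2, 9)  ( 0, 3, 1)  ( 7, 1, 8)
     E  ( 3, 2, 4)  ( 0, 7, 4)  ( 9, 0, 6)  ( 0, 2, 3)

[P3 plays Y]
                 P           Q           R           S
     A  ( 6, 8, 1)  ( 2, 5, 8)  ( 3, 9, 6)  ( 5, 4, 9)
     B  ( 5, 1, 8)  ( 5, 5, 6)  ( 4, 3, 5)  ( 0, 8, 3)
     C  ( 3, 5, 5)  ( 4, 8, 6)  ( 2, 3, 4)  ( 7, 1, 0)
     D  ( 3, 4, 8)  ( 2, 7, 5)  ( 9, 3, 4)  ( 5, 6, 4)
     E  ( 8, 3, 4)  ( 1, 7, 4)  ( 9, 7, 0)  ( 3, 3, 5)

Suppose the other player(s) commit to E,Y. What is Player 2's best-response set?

u_2(P vs E,Y) = 3
u_2(Q vs E,Y) = 7
u_2(R vs E,Y) = 7
u_2(S vs E,Y) = 3
max payoff 7 at {Q,R}

BR_2 = {Q,R}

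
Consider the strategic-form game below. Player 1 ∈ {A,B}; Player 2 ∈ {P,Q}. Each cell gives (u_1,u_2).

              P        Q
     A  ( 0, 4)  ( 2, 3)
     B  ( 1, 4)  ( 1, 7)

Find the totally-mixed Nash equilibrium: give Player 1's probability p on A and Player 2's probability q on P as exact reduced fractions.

P1 indiff ⇒ q·0+(1-q)·2 = q·1+(1-q)·1 ⇒ q(-1) = (1-q)(-1) ⇒ q = 1/2
P2 indiff ⇒ p·4+(1-p)·4 = p·3+(1-p)·7 ⇒ p(1) = (1-p)(3) ⇒ p = 3/4

p=3/4, q=1/2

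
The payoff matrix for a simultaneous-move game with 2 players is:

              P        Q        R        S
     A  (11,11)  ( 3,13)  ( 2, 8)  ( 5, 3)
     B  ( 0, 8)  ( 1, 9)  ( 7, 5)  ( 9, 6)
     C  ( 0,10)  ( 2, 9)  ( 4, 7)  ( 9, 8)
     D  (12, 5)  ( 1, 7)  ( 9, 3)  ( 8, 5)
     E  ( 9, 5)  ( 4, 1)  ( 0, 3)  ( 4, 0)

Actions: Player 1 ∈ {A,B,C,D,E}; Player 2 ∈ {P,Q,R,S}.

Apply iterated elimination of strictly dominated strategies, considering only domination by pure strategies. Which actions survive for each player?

Remaining: P1:{A,D,E} P2:{P,Q}

P2 drop R (P beats it: A:11>8 B:8>5 C:10>7 D:5>3 E:5>3)
P2 drop S (Q beats it: A:13>3 B:9>6 C:9>8 D:7>5 E:1>0)
P1 drop B (A beats it: P:11>0 Q:3>1)
P1 drop C (A beats it: P:11>0 Q:3>2)
P1→{A,D,E} P2→{P,Q}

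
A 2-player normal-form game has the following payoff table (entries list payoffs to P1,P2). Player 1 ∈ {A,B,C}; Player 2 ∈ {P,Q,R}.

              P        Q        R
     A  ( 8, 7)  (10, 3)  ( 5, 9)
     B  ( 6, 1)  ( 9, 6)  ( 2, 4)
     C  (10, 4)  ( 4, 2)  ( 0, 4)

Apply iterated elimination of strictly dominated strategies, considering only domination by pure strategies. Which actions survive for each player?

P1 drop B (A beats it: P:8>6 Q:10>9 R:5>2)
P2 drop Q (P beats it: A:7>3 C:4>2)
P1→{A,C} P2→{P,R}

Remaining: P1:{A,C} P2:{P,R}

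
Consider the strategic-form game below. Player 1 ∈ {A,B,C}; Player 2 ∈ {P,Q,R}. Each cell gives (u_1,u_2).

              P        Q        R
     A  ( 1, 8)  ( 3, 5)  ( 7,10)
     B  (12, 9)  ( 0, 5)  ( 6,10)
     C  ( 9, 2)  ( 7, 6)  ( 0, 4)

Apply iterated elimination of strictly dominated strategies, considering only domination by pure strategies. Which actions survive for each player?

IESDS → P1:{A,C} P2:{Q,R}

P2 drop P (R beats it: A:10>8 B:10>9 C:4>2)
P1 drop B (A beats it: Q:3>0 R:7>6)
P1→{A,C} P2→{Q,R}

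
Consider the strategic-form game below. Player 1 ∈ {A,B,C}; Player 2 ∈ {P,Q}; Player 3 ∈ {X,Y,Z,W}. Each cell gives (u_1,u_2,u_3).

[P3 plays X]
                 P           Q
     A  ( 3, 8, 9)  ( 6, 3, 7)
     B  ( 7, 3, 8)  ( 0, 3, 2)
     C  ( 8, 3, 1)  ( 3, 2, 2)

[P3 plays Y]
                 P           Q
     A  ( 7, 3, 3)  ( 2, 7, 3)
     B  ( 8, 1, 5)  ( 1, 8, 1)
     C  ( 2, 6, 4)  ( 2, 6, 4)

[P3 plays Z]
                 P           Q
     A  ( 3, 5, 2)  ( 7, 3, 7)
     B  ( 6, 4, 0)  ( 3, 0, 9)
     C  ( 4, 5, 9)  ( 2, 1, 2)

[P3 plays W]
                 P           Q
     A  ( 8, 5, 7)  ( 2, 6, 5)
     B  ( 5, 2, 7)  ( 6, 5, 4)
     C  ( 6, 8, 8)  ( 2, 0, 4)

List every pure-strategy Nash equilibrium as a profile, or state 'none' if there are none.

(A,P,X): not NE [P1→C gives 8>3]
(A,P,Y): not NE [P1→B gives 8>7; P2→Q gives 7>3; P3→X gives 9>3]
(A,P,Z): not NE [P1→B gives 6>3; P3→X gives 9>2]
(A,P,W): not NE [P2→Q gives 6>5; P3→X gives 9>7]
(A,Q,X): not NE [P2→P gives 8>3]
(A,Q,Y): not NE [P3→Z gives 7>3]
(A,Q,Z): not NE [P2→P gives 5>3]
(A,Q,W): not NE [P1→B gives 6>2; P3→Z gives 7>5]
(B,P,X): not NE [P1→C gives 8>7]
(B,P,Y): not NE [P2→Q gives 8>1; P3→X gives 8>5]
(B,P,Z): not NE [P3→X gives 8>0]
(B,P,W): not NE [P1→A gives 8>5; P2→Q gives 5>2; P3→X gives 8>7]
(B,Q,X): not NE [P1→A gives 6>0; P3→Z gives 9>2]
(B,Q,Y): not NE [P1→C gives 2>1; P3→Z gives 9>1]
(B,Q,Z): not NE [P1→A gives 7>3; P2→P gives 4>0]
(B,Q,W): not NE [P3→Z gives 9>4]
(C,P,X): not NE [P3→Z gives 9>1]
(C,P,Y): not NE [P1→B gives 8>2; P3→Z gives 9>4]
(C,P,Z): not NE [P1→B gives 6>4]
(C,P,W): not NE [P1→A gives 8>6; P3→Z gives 9>8]
(C,Q,X): not NE [P1→A gives 6>3; P2→P gives 3>2; P3→W gives 4>2]
(C,Q,Y): NE
(C,Q,Z): not NE [P1→A gives 7>2; P2→P gives 5>1; P3→W gives 4>2]
(C,Q,W): not NE [P1→B gives 6>2; P2→P gives 8>0]

Nash profiles: (C,Q,Y)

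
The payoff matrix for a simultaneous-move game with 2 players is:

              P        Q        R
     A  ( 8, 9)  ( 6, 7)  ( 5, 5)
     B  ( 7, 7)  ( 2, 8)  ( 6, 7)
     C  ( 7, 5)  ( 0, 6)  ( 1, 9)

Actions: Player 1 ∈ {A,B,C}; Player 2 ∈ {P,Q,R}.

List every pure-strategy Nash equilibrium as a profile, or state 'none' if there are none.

(A,P): NE
(A,Q): not NE [P2→P gives 9>7]
(A,R): not NE [P1→B gives 6>5; P2→P gives 9>5]
(B,P): not NE [P1→A gives 8>7; P2→Q gives 8>7]
(B,Q): not NE [P1→A gives 6>2]
(B,R): not NE [P2→Q gives 8>7]
(C,P): not NE [P1→A gives 8>7; P2→R gives 9>5]
(C,Q): not NE [P1→A gives 6>0; P2→R gives 9>6]
(C,R): not NE [P1→B gives 6>1]

Nash profiles: (A,P)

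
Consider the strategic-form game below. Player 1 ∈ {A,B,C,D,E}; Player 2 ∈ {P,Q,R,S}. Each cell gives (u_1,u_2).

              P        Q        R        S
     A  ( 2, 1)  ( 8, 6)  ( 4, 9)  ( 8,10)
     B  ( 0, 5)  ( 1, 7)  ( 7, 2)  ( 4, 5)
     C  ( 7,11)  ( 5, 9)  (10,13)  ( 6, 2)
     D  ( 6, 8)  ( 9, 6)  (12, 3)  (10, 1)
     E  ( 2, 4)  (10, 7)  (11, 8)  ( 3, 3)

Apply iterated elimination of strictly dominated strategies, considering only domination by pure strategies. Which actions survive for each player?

P1 drop A (D beats it: P:6>2 Q:9>8 R:12>4 S:10>8)
P1 drop B (C beats it: P:7>0 Q:5>1 R:10>7 S:6>4)
P2 drop S (P beats it: C:11>2 D:8>1 E:4>3)
P1→{C,D,E} P2→{P,Q,R}

IESDS → P1:{C,D,E} P2:{P,Q,R}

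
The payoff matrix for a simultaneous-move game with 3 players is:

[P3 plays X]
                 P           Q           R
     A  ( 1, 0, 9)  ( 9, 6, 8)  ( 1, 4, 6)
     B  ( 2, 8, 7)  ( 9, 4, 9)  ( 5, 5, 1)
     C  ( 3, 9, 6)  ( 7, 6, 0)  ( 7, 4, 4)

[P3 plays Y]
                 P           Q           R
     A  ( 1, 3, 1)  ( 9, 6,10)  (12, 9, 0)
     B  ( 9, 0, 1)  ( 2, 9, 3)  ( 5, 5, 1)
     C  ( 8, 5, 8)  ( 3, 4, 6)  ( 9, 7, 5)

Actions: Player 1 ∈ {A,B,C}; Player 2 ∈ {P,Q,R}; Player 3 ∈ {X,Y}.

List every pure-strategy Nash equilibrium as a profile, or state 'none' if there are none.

(A,P,X): not NE [P1→C gives 3>1; P2→Q gives 6>0]
(A,P,Y): not NE [P1→B gives 9>1; P2→R gives 9>3; P3→X gives 9>1]
(A,Q,X): not NE [P3→Y gives 10>8]
(A,Q,Y): not NE [P2→R gives 9>6]
(A,R,X): not NE [P1→C gives 7>1; P2→Q gives 6>4]
(A,R,Y): not NE [P3→X gives 6>0]
(B,P,X): not NE [P1→C gives 3>2]
(B,P,Y): not NE [P2→Q gives 9>0; P3→X gives 7>1]
(B,Q,X): not NE [P2→P gives 8>4]
(B,Q,Y): not NE [P1→A gives 9>2; P3→X gives 9>3]
(B,R,X): not NE [P1→C gives 7>5; P2→P gives 8>5]
(B,R,Y): not NE [P1→A gives 12>5; P2→Q gives 9>5]
(C,P,X): not NE [P3→Y gives 8>6]
(C,P,Y): not NE [P1→B gives 9>8; P2→R gives 7>5]
(C,Q,X): not NE [P1→B gives 9>7; P2→P gives 9>6; P3→Y gives 6>0]
(C,Q,Y): not NE [P1→A gives 9>3; P2→R gives 7>4]
(C,R,X): not NE [P2→P gives 9>4; P3→Y gives 5>4]
(C,R,Y): not NE [P1→A gives 12>9]

Equilibria: none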